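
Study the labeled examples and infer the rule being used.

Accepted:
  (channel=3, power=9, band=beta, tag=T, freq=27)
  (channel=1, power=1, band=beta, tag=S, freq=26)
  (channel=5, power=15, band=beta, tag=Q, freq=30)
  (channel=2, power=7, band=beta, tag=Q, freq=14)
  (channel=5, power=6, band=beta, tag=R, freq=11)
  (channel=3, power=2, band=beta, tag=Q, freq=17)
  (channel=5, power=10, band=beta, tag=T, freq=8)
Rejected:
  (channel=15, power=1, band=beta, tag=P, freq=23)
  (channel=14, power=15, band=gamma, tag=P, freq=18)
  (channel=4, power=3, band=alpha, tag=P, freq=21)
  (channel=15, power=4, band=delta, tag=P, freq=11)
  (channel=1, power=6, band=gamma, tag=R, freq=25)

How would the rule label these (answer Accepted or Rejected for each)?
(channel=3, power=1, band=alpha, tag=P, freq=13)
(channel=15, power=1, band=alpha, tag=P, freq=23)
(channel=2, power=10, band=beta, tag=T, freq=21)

The pattern is that an item is 'Accepted' exactly when: band is beta AND channel ≤ 5.

Rejected, Rejected, Accepted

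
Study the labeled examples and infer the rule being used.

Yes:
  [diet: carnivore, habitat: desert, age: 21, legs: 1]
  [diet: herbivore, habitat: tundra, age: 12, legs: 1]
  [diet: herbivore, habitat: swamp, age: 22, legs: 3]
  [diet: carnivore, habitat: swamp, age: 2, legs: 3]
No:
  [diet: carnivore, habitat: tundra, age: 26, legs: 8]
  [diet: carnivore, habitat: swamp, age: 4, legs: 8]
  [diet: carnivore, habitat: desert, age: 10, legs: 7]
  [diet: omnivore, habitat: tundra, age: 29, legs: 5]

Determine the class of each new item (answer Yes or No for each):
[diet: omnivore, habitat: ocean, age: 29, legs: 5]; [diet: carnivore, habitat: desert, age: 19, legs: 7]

No, No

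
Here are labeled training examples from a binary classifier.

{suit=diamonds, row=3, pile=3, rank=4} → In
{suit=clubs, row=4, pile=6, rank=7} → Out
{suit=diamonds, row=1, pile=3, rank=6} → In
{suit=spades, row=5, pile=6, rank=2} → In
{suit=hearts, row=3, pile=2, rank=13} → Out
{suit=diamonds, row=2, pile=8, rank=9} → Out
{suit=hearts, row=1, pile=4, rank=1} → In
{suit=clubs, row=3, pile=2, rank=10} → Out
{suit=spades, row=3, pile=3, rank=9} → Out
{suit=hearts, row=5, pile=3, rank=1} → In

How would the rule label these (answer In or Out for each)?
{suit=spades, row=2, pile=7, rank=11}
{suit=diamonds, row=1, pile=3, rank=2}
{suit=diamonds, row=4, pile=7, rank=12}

The pattern is that an item is 'In' exactly when: rank ≤ 6.
Out: {suit=spades, row=2, pile=7, rank=11}, since rank = 11.
In: {suit=diamonds, row=1, pile=3, rank=2}, since rank = 2.
Out: {suit=diamonds, row=4, pile=7, rank=12}, since rank = 12.

Out, In, Out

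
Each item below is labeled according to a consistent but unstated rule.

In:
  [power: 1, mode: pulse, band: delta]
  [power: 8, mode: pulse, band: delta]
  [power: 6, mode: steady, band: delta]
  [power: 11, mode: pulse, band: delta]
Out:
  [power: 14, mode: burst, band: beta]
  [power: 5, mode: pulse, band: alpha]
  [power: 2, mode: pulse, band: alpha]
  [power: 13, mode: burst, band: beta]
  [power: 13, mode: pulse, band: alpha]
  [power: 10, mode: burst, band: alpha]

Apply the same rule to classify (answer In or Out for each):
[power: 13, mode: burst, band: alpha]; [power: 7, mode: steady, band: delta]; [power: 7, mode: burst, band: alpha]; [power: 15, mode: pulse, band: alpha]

Out, In, Out, Out

The classifier is using: band is delta.
[power: 13, mode: burst, band: alpha] — band is alpha, hence Out. [power: 7, mode: steady, band: delta] — band is delta, hence In. [power: 7, mode: burst, band: alpha] — band is alpha, hence Out. [power: 15, mode: pulse, band: alpha] — band is alpha, hence Out.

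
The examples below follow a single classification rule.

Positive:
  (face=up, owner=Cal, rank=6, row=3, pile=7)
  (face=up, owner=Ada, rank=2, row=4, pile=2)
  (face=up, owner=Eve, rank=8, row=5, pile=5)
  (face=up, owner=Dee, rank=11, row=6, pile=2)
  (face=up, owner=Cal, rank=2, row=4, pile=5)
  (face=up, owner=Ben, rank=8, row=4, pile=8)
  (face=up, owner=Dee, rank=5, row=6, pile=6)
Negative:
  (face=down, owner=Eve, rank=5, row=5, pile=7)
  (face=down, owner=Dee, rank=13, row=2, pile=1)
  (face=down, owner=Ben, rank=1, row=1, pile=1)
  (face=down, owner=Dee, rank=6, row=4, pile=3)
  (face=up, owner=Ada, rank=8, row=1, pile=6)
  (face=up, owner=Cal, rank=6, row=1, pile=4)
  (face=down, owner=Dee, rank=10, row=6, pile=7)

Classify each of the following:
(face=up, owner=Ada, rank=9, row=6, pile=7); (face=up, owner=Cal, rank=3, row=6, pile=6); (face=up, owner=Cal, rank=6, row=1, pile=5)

Positive, Positive, Negative

The distinguishing property — face is up AND row ≥ 2 — holds for all the 'Positive' cases and none of the 'Negative' cases.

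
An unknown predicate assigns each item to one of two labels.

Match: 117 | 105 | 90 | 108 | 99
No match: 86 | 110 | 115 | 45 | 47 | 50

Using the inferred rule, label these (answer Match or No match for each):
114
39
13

Match, No match, No match

The classifier is using: multiple of 3 AND at least 47.
114: Match (114 = 3·38, 114 ≥ 47).
39: No match (39 = 3·13, 39 < 47).
13: No match (13 = 3·4 + 1, 13 < 47).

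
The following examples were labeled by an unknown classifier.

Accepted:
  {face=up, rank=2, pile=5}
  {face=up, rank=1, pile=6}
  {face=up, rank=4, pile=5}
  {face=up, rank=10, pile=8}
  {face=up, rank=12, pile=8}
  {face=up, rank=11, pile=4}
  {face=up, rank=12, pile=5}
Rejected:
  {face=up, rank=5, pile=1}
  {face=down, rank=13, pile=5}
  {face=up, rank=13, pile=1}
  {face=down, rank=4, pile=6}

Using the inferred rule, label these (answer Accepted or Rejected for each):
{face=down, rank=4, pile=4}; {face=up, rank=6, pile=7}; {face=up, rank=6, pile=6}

Rejected, Accepted, Accepted

The classifier is using: face is up AND pile ≥ 4.
{face=down, rank=4, pile=4} — face is down, pile = 4, hence Rejected. {face=up, rank=6, pile=7} — face is up, pile = 7, hence Accepted. {face=up, rank=6, pile=6} — face is up, pile = 6, hence Accepted.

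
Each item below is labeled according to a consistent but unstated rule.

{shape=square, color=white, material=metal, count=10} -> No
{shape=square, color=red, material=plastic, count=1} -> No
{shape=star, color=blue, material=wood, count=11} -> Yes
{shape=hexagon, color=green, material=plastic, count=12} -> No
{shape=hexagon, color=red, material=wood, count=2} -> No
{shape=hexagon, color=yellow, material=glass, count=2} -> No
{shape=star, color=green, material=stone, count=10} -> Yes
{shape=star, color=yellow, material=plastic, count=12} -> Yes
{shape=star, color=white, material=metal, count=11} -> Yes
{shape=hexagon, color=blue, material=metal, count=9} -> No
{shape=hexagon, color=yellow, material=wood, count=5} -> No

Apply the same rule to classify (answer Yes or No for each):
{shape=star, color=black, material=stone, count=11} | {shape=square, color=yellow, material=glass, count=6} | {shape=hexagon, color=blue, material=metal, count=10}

The common property of the 'Yes' items is: shape is star. No 'No' item has it.
{shape=star, color=black, material=stone, count=11} — shape is star, hence Yes.
{shape=square, color=yellow, material=glass, count=6} — shape is square, hence No.
{shape=hexagon, color=blue, material=metal, count=10} — shape is hexagon, hence No.

Yes, No, No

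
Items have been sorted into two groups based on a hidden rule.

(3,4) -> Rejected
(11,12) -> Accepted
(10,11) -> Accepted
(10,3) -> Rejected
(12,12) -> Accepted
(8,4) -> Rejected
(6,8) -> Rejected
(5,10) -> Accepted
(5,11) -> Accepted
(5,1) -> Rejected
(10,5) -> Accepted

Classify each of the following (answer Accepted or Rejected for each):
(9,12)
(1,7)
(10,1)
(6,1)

Accepted, Rejected, Rejected, Rejected

The common property of the 'Accepted' items is: sum ≥ 15. No 'Rejected' item has it.
(9,12) → 9+12 = 21 → Accepted. (1,7) → 1+7 = 8 → Rejected. (10,1) → 10+1 = 11 → Rejected. (6,1) → 6+1 = 7 → Rejected.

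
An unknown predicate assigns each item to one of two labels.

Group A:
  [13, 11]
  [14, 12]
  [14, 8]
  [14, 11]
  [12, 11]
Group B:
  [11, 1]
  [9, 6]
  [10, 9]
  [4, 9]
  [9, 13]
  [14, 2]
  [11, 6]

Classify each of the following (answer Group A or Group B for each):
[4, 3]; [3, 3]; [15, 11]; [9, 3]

The classifier is using: first > second AND sum ≥ 22.

Group B, Group B, Group A, Group B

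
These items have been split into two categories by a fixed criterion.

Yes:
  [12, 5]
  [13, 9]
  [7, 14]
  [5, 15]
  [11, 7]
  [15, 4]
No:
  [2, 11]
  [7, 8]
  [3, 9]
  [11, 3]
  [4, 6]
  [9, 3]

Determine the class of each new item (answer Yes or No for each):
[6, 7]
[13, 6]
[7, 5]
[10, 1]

No, Yes, No, No

Rule: sum ≥ 17. This holds for each 'Yes' example and fails for each 'No' one.
[6, 7]: No (6+7 = 13). [13, 6]: Yes (13+6 = 19). [7, 5]: No (7+5 = 12). [10, 1]: No (10+1 = 11).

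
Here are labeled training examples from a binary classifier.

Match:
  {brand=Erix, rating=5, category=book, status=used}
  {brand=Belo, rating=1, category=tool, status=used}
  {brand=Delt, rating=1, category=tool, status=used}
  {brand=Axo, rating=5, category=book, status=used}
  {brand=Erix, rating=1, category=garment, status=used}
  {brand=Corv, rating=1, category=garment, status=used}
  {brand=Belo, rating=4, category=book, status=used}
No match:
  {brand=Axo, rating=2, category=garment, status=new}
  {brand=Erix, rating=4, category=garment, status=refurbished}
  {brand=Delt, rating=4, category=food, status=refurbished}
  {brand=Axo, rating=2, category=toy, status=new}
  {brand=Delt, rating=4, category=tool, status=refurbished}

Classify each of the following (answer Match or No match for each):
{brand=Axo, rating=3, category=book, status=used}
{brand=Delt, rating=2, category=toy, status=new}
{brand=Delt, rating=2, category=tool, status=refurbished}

Match, No match, No match

The common property of the 'Match' items is: status is used. No 'No match' item has it.
{brand=Axo, rating=3, category=book, status=used}: Match (status is used).
{brand=Delt, rating=2, category=toy, status=new}: No match (status is new).
{brand=Delt, rating=2, category=tool, status=refurbished}: No match (status is refurbished).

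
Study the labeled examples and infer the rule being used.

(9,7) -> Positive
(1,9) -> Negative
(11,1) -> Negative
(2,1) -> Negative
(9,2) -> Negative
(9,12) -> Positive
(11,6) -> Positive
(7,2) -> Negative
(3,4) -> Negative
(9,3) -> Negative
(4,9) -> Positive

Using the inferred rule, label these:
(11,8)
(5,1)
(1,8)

One predicate separates the groups cleanly: sum ≥ 13.
(11,8): 11+8 = 19, matches → Positive.
(5,1): 5+1 = 6, fails this test → Negative.
(1,8): 1+8 = 9, fails this test → Negative.

Positive, Negative, Negative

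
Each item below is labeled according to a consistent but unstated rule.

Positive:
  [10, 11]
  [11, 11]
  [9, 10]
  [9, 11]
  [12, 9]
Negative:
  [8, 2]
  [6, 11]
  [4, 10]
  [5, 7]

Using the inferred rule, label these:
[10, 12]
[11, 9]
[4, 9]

Positive, Positive, Negative

All 'Positive' examples share one property — sum ≥ 19 — and every 'Negative' example lacks it.
[10, 12]: 10+12 = 22, qualifies → Positive. [11, 9]: 11+9 = 20, qualifies → Positive. [4, 9]: 4+9 = 13, lacks this property → Negative.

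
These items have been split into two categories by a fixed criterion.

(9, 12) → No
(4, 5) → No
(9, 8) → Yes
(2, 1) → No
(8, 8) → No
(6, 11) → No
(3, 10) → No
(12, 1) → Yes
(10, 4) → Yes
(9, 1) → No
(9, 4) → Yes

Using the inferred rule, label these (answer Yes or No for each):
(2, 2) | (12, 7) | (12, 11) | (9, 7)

No, Yes, Yes, Yes

One predicate separates the groups cleanly: first > second AND sum ≥ 13.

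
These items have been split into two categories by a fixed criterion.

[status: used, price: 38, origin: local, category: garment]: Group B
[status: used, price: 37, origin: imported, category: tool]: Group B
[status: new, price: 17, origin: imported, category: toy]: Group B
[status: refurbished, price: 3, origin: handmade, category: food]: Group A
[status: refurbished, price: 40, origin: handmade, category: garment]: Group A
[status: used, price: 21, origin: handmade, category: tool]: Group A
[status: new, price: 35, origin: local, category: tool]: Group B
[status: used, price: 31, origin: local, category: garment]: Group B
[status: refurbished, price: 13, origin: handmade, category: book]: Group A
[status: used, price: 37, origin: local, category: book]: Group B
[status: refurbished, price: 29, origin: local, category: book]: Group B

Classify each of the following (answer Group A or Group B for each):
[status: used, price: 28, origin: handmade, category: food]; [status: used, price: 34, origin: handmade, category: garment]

Group A, Group A

The simplest hypothesis consistent with all the labels is: origin is handmade.
[status: used, price: 28, origin: handmade, category: food] → origin is handmade → Group A.
[status: used, price: 34, origin: handmade, category: garment] → origin is handmade → Group A.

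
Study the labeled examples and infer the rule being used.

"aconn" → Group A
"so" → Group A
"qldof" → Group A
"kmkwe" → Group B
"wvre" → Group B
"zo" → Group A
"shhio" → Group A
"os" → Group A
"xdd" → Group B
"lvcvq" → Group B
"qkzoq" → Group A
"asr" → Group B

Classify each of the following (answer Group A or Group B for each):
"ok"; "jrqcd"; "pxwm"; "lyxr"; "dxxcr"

All 'Group A' examples share one property — contains 'o' — and every 'Group B' example lacks it.

Group A, Group B, Group B, Group B, Group B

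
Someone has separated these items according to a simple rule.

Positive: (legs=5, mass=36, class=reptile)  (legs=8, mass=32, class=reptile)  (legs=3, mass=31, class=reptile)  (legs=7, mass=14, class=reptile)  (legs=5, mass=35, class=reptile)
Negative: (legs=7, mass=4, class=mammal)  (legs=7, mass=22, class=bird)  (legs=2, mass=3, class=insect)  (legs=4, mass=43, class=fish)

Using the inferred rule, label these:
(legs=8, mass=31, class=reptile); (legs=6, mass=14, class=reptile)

The rule appears to be: class is reptile.

Positive, Positive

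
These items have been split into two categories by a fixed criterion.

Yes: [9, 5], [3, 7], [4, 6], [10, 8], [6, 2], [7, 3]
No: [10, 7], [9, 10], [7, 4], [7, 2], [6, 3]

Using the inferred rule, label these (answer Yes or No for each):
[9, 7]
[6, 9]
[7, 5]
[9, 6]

Yes, No, Yes, No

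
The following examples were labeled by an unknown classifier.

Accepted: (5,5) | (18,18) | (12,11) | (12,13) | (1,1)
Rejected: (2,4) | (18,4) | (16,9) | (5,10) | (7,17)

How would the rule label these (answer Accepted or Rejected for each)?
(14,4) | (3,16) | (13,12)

The rule appears to be: |first − second| ≤ 1.
(14,4) — |14−4| = 10, hence Rejected. (3,16) — |3−16| = 13, hence Rejected. (13,12) — |13−12| = 1, hence Accepted.

Rejected, Rejected, Accepted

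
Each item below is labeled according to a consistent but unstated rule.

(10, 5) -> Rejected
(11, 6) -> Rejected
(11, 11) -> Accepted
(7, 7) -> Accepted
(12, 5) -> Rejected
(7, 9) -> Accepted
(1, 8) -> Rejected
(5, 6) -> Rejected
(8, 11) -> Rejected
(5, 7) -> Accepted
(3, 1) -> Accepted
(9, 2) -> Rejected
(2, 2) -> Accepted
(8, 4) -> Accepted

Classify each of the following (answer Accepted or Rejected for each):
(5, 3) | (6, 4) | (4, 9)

Accepted, Accepted, Rejected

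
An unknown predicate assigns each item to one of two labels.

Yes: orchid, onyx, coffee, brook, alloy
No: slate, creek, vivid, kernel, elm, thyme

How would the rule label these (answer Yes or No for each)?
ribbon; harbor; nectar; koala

A rule that fits every label: contains 'o' — true of each 'Yes' example, false of each 'No' one.
ribbon: Yes (has 'o').
harbor: Yes (has 'o').
nectar: No (no 'o').
koala: Yes (has 'o').

Yes, Yes, No, Yes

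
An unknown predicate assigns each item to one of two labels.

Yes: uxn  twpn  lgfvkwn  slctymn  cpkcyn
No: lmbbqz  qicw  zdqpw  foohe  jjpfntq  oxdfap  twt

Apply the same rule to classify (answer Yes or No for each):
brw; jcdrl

'Yes' ⟺ ends with 'n'.
brw — ends with 'w', hence No. jcdrl — ends with 'l', hence No.

No, No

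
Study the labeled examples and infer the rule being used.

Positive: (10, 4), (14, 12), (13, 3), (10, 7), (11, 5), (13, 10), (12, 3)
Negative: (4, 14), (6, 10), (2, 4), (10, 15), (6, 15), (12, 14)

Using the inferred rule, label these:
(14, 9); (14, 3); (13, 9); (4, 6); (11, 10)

'Positive' ⟺ first > second.

Positive, Positive, Positive, Negative, Positive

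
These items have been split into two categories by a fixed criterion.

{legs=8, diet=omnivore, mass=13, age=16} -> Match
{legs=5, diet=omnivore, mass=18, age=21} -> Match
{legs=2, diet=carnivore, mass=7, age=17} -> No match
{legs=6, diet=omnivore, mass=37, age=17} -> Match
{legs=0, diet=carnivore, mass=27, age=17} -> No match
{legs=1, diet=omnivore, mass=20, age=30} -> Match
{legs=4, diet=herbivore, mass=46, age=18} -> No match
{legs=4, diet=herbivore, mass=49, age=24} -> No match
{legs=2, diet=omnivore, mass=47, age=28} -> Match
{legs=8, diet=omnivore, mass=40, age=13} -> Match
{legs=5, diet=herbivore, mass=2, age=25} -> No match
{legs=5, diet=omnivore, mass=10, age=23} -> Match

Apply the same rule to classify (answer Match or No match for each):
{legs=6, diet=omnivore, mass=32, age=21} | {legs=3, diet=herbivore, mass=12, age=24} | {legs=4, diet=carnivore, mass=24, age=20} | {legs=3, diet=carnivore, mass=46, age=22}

A rule that fits every label: diet is omnivore — true of each 'Match' example, false of each 'No match' one.

Match, No match, No match, No match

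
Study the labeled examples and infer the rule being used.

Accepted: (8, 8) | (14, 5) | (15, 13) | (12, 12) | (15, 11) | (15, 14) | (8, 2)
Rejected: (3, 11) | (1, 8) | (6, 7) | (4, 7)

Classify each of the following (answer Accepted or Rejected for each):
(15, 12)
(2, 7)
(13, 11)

Accepted, Rejected, Accepted

All 'Accepted' examples share one property — first ≥ 7 — and every 'Rejected' example lacks it.
(15, 12): first 15 — fits, so Accepted. (2, 7): first 2 — doesn't qualify, so Rejected. (13, 11): first 13 — fits, so Accepted.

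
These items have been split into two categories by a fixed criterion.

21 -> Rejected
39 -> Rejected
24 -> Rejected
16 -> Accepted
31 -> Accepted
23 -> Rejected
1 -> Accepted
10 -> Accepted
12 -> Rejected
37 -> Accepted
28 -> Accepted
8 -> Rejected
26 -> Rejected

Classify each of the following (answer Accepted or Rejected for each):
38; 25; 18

The common property of the 'Accepted' items is: ≡ 1 (mod 3). No 'Rejected' item has it.
Rejected: 38, since 38 mod 3 = 2.
Accepted: 25, since 25 mod 3 = 1.
Rejected: 18, since 18 mod 3 = 0.

Rejected, Accepted, Rejected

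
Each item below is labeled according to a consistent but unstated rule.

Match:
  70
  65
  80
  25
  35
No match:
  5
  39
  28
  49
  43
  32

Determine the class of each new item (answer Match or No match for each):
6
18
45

The distinguishing property — multiple of 5 AND at least 25 — holds for all the 'Match' cases and none of the 'No match' cases.
6: 6 = 5·1 + 1, 6 < 25, does not pass → No match.
18: 18 = 5·3 + 3, 18 < 25, does not pass → No match.
45: 45 = 5·9, 45 ≥ 25, qualifies → Match.

No match, No match, Match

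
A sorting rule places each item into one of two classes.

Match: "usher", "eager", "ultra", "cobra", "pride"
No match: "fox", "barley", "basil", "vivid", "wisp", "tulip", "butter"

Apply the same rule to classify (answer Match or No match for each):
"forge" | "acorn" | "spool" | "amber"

Match, Match, No match, Match

'Match' ⟺ odd length AND contains 'r'.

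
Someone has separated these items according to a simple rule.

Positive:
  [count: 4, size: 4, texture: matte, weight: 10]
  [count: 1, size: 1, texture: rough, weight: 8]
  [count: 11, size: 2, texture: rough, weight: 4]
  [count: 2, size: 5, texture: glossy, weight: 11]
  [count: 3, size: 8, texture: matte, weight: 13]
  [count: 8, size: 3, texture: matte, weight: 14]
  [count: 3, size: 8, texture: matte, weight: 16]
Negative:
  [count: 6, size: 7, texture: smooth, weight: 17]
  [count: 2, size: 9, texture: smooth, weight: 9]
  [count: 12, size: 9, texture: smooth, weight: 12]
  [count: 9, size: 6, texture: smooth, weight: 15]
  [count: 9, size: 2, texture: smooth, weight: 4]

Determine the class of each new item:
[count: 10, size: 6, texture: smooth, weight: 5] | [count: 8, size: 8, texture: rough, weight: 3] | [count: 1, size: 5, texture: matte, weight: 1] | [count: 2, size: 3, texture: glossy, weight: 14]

Rule: texture is not smooth. This holds for each 'Positive' example and fails for each 'Negative' one.
[count: 10, size: 6, texture: smooth, weight: 5]: texture is smooth, does not fit → Negative. [count: 8, size: 8, texture: rough, weight: 3]: texture is rough, has this property → Positive. [count: 1, size: 5, texture: matte, weight: 1]: texture is matte, has this property → Positive. [count: 2, size: 3, texture: glossy, weight: 14]: texture is glossy, has this property → Positive.

Negative, Positive, Positive, Positive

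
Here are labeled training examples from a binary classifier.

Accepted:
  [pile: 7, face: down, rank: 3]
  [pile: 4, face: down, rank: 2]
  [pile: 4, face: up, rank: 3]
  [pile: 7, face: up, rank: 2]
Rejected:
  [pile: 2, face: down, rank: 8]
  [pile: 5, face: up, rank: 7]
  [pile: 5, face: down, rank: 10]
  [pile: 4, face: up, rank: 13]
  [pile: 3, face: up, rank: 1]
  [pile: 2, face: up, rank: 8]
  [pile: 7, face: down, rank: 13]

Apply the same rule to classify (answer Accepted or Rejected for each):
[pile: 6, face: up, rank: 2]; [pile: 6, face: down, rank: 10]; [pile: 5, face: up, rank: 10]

Accepted, Rejected, Rejected

The common property of the 'Accepted' items is: rank ≤ 3 AND pile ≥ 4. No 'Rejected' item has it.
[pile: 6, face: up, rank: 2]: Accepted (rank = 2, pile = 6).
[pile: 6, face: down, rank: 10]: Rejected (rank = 10, pile = 6).
[pile: 5, face: up, rank: 10]: Rejected (rank = 10, pile = 5).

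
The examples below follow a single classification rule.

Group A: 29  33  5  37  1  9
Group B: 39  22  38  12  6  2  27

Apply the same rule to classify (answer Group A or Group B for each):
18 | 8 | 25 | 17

Group B, Group B, Group A, Group A

Looking at the examples, the only property every 'Group A' case has and every 'Group B' case lacks is: ≡ 1 (mod 4).
18: 18 mod 4 = 2 — lacks this property, so Group B.
8: 8 mod 4 = 0 — lacks this property, so Group B.
25: 25 mod 4 = 1 — qualifies, so Group A.
17: 17 mod 4 = 1 — qualifies, so Group A.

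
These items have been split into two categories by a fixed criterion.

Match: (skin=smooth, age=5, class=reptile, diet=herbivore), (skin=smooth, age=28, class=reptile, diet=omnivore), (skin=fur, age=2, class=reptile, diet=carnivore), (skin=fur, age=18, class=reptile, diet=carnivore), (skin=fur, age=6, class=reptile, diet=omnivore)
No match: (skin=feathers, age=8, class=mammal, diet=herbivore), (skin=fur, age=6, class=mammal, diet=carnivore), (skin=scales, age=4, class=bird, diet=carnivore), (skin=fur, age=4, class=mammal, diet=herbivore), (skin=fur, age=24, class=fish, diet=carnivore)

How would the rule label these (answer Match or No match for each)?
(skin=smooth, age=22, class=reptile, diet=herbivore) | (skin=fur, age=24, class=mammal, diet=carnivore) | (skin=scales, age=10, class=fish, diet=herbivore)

Match, No match, No match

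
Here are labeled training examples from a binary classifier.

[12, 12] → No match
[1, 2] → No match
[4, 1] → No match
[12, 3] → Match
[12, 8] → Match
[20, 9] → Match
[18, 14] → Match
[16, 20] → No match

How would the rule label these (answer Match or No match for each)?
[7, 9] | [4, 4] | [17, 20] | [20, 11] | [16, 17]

The classifier is using: first > second AND sum ≥ 15.
No match: [7, 9], since 7 < 9, 7+9 = 16.
No match: [4, 4], since 4 = 4, 4+4 = 8.
No match: [17, 20], since 17 < 20, 17+20 = 37.
Match: [20, 11], since 20 > 11, 20+11 = 31.
No match: [16, 17], since 16 < 17, 16+17 = 33.

No match, No match, No match, Match, No match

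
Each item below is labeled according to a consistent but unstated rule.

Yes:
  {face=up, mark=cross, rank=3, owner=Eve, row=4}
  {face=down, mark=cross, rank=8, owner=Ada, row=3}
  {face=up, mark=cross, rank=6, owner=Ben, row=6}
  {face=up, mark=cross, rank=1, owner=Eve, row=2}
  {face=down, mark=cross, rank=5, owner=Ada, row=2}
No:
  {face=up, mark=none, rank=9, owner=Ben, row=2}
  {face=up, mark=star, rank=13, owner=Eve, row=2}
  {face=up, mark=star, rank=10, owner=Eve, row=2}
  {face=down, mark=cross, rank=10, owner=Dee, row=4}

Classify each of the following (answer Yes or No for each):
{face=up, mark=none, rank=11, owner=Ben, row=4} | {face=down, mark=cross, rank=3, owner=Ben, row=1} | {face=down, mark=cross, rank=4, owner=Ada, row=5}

No, Yes, Yes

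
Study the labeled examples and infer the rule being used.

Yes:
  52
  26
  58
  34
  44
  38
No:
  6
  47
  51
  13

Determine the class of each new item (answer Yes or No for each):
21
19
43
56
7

No, No, No, Yes, No

A rule that fits every label: even AND at least 13 — true of each 'Yes' example, false of each 'No' one.
21: 21 is odd, 21 ≥ 13, doesn't qualify → No.
19: 19 is odd, 19 ≥ 13, doesn't qualify → No.
43: 43 is odd, 43 ≥ 13, doesn't qualify → No.
56: 56 is even, 56 ≥ 13, satisfies this → Yes.
7: 7 is odd, 7 < 13, doesn't qualify → No.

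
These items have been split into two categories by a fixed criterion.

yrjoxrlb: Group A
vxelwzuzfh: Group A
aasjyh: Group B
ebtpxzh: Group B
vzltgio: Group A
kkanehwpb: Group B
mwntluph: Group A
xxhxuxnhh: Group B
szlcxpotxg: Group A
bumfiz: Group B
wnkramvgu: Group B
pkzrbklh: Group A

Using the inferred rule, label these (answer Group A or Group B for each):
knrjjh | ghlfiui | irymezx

Group B, Group A, Group B

Every 'Group A' example satisfies: contains 'l'. None of the 'Group B' examples do.
knrjjh → no 'l' → Group B. ghlfiui → has 'l' → Group A. irymezx → no 'l' → Group B.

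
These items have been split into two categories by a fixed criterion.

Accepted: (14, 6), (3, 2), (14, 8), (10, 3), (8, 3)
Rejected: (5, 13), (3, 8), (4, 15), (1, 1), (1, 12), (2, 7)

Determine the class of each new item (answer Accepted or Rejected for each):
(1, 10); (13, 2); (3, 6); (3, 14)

Checking candidate rules against both groups, what survives is: first > second.

Rejected, Accepted, Rejected, Rejected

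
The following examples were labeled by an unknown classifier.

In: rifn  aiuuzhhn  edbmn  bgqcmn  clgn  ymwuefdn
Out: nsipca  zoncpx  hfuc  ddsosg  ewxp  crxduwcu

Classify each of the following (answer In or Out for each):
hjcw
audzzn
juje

Checking candidate rules against both groups, what survives is: ends with 'n'.
hjcw: ends with 'w' — does not pass, so Out. audzzn: ends with 'n' — matches, so In. juje: ends with 'e' — does not pass, so Out.

Out, In, Out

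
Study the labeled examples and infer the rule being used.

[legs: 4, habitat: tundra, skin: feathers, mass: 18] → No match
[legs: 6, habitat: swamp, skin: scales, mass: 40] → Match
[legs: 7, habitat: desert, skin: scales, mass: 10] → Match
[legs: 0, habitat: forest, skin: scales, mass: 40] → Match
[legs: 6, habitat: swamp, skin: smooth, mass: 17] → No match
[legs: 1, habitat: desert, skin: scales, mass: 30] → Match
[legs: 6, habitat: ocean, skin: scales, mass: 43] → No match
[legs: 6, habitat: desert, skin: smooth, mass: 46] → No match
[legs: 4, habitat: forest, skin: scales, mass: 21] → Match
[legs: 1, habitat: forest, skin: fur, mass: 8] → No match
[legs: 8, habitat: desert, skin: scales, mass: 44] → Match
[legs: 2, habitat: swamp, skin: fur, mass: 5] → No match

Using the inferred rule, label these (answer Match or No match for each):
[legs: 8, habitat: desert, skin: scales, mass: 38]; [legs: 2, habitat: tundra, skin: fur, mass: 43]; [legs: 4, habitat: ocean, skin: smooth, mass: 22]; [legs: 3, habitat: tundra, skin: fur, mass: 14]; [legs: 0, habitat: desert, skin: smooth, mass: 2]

Every 'Match' example satisfies: skin is scales AND mass ≠ 43. None of the 'No match' examples do.
[legs: 8, habitat: desert, skin: scales, mass: 38] — skin is scales, mass = 38, hence Match.
[legs: 2, habitat: tundra, skin: fur, mass: 43] — skin is fur, mass = 43, hence No match.
[legs: 4, habitat: ocean, skin: smooth, mass: 22] — skin is smooth, mass = 22, hence No match.
[legs: 3, habitat: tundra, skin: fur, mass: 14] — skin is fur, mass = 14, hence No match.
[legs: 0, habitat: desert, skin: smooth, mass: 2] — skin is smooth, mass = 2, hence No match.

Match, No match, No match, No match, No match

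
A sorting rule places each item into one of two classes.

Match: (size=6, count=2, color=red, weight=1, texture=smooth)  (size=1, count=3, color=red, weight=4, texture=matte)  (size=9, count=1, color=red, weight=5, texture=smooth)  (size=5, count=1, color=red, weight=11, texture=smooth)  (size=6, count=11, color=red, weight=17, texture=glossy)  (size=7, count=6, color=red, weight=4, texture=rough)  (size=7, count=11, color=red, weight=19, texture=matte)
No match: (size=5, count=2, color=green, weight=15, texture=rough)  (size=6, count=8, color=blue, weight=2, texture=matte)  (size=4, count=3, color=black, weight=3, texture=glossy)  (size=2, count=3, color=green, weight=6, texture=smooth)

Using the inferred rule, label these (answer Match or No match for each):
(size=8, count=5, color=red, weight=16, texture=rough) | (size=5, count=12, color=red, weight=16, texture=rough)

Looking at the examples, the only property every 'Match' case has and every 'No match' case lacks is: color is red.
(size=8, count=5, color=red, weight=16, texture=rough): Match (color is red). (size=5, count=12, color=red, weight=16, texture=rough): Match (color is red).

Match, Match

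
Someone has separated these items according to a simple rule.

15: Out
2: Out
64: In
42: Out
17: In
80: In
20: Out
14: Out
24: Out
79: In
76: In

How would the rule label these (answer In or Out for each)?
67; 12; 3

The classifier is using: digit sum ≥ 7.

In, Out, Out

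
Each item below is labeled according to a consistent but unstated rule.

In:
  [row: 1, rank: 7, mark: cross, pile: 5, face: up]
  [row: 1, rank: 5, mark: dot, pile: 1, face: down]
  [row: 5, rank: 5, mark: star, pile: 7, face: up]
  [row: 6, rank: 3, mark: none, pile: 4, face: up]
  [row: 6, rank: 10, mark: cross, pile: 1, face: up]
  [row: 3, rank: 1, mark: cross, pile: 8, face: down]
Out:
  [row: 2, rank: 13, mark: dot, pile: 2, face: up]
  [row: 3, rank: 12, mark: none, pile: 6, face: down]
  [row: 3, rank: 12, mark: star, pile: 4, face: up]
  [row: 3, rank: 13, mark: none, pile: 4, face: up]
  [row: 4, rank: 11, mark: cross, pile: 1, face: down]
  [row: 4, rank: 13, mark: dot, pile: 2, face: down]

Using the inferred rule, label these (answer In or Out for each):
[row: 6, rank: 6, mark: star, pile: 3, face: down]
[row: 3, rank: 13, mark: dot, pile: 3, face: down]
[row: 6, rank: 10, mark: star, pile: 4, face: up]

In, Out, In

Rule: rank ≤ 10. This holds for each 'In' example and fails for each 'Out' one.
[row: 6, rank: 6, mark: star, pile: 3, face: down] — rank = 6, hence In. [row: 3, rank: 13, mark: dot, pile: 3, face: down] — rank = 13, hence Out. [row: 6, rank: 10, mark: star, pile: 4, face: up] — rank = 10, hence In.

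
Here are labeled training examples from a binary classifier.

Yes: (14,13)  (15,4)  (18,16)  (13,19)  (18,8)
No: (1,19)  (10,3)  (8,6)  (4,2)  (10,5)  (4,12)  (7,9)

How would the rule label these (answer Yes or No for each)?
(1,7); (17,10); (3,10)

Every 'Yes' example satisfies: first ≥ 12. None of the 'No' examples do.
(1,7) — first 1, hence No. (17,10) — first 17, hence Yes. (3,10) — first 3, hence No.

No, Yes, No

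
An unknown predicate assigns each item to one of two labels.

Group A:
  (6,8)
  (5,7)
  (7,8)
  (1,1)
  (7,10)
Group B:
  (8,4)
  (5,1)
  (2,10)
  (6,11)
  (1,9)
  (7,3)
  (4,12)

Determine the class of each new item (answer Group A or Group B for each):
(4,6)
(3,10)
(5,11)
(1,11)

Group A, Group B, Group B, Group B

The simplest hypothesis consistent with all the labels is: |first − second| ≤ 3.
(4,6): |4−6| = 2 — fits, so Group A.
(3,10): |3−10| = 7 — lacks this property, so Group B.
(5,11): |5−11| = 6 — lacks this property, so Group B.
(1,11): |1−11| = 10 — lacks this property, so Group B.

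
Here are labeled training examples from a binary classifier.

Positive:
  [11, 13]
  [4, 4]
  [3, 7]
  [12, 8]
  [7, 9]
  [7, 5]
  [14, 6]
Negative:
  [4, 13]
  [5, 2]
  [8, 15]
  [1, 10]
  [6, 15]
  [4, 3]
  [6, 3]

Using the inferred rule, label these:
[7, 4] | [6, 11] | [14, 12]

The simplest hypothesis consistent with all the labels is: sum is even.
[7, 4]: 7+4 = 11 — lacks this property, so Negative. [6, 11]: 6+11 = 17 — lacks this property, so Negative. [14, 12]: 14+12 = 26 — checks out, so Positive.

Negative, Negative, Positive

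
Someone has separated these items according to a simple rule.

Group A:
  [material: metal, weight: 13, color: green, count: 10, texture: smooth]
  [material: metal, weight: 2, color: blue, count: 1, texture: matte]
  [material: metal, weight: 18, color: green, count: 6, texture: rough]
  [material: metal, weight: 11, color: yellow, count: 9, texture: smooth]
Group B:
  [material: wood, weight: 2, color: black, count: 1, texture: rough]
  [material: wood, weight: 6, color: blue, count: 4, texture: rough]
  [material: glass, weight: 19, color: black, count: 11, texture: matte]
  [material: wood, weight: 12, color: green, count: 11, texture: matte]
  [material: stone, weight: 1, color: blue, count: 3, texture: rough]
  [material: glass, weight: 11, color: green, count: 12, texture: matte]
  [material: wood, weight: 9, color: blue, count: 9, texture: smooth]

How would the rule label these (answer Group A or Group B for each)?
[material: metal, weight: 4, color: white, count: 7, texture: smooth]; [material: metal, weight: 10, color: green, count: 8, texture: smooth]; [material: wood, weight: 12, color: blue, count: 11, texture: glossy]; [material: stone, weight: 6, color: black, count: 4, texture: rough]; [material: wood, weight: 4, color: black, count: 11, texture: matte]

Group A, Group A, Group B, Group B, Group B

Every 'Group A' example satisfies: material is metal. None of the 'Group B' examples do.
[material: metal, weight: 4, color: white, count: 7, texture: smooth] — material is metal, hence Group A. [material: metal, weight: 10, color: green, count: 8, texture: smooth] — material is metal, hence Group A. [material: wood, weight: 12, color: blue, count: 11, texture: glossy] — material is wood, hence Group B. [material: stone, weight: 6, color: black, count: 4, texture: rough] — material is stone, hence Group B. [material: wood, weight: 4, color: black, count: 11, texture: matte] — material is wood, hence Group B.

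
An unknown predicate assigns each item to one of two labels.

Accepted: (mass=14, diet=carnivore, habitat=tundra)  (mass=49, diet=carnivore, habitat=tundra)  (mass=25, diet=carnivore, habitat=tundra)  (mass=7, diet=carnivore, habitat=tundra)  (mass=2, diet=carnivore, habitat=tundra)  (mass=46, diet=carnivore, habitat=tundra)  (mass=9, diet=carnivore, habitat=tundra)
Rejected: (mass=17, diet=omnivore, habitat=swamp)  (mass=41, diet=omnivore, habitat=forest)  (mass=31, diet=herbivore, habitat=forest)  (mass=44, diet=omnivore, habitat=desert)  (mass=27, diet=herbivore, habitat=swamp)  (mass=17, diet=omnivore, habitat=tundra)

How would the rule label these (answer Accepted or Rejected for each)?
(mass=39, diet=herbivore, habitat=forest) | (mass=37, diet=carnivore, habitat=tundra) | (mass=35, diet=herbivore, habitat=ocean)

The common property of the 'Accepted' items is: diet is carnivore. No 'Rejected' item has it.

Rejected, Accepted, Rejected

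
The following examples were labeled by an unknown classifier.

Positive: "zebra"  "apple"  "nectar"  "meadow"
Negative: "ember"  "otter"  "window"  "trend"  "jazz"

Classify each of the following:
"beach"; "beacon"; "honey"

Positive, Positive, Negative

All 'Positive' examples share one property — contains 'a' AND contains 'e' — and every 'Negative' example lacks it.
"beach": Positive (has 'a', has 'e').
"beacon": Positive (has 'a', has 'e').
"honey": Negative (no 'a', has 'e').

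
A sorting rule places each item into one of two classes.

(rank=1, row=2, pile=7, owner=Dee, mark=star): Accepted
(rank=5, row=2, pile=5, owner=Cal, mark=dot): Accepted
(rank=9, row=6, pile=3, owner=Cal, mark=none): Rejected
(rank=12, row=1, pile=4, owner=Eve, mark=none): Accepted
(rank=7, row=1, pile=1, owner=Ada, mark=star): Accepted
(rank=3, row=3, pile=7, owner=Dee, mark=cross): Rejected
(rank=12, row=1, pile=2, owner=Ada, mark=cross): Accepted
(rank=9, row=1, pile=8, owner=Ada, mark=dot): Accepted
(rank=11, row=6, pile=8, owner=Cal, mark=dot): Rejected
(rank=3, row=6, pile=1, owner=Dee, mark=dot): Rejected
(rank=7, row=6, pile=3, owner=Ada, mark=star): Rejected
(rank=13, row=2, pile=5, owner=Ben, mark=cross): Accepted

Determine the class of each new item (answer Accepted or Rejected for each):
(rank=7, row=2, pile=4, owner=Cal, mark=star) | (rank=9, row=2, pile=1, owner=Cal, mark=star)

Accepted, Accepted

Every 'Accepted' example satisfies: row ≤ 2. None of the 'Rejected' examples do.
(rank=7, row=2, pile=4, owner=Cal, mark=star) — row = 2, hence Accepted.
(rank=9, row=2, pile=1, owner=Cal, mark=star) — row = 2, hence Accepted.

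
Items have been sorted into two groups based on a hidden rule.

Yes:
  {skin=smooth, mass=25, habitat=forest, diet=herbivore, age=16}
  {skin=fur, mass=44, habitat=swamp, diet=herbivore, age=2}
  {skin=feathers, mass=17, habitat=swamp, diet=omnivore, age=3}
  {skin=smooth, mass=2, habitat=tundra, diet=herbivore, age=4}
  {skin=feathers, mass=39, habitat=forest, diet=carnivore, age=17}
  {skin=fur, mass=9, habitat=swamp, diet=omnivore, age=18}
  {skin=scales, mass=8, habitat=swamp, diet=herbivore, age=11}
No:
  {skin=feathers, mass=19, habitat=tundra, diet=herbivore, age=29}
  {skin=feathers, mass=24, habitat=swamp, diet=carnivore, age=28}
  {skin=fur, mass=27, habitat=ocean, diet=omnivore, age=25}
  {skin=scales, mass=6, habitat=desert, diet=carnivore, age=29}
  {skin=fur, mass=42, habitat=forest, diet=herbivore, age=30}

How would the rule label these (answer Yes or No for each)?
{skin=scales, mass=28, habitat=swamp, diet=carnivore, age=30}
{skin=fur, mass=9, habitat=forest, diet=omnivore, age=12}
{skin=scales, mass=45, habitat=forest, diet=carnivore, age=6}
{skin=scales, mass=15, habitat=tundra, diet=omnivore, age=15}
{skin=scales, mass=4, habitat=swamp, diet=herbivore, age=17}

'Yes' ⟺ age ≤ 18.
{skin=scales, mass=28, habitat=swamp, diet=carnivore, age=30}: age = 30 — fails this test, so No.
{skin=fur, mass=9, habitat=forest, diet=omnivore, age=12}: age = 12 — passes, so Yes.
{skin=scales, mass=45, habitat=forest, diet=carnivore, age=6}: age = 6 — passes, so Yes.
{skin=scales, mass=15, habitat=tundra, diet=omnivore, age=15}: age = 15 — passes, so Yes.
{skin=scales, mass=4, habitat=swamp, diet=herbivore, age=17}: age = 17 — passes, so Yes.

No, Yes, Yes, Yes, Yes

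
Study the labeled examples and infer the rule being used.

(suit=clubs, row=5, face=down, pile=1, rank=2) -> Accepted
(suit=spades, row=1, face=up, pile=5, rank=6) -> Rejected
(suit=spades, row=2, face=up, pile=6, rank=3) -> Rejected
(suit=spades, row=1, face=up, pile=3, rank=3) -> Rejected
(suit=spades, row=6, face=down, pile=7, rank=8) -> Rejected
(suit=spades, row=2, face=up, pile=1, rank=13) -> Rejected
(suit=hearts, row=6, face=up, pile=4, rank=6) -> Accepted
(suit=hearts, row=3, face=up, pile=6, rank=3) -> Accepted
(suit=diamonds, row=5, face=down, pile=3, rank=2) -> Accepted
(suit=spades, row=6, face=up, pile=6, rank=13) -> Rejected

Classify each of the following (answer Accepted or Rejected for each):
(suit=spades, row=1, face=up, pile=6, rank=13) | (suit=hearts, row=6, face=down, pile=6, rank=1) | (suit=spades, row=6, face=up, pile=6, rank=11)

The rule appears to be: suit is not spades.
(suit=spades, row=1, face=up, pile=6, rank=13): suit is spades — does not pass, so Rejected. (suit=hearts, row=6, face=down, pile=6, rank=1): suit is hearts — passes, so Accepted. (suit=spades, row=6, face=up, pile=6, rank=11): suit is spades — does not pass, so Rejected.

Rejected, Accepted, Rejected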